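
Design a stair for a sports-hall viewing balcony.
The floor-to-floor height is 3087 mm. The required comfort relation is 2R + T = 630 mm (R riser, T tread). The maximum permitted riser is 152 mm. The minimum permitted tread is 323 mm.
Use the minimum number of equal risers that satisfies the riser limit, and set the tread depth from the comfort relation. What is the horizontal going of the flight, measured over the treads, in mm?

6720 mm

3087 / 152 = 20.31, so 21 risers are needed.
Each riser is 3087/21 = 147 mm (≤ 152 mm).
From 2R + T = 630: T = 630 − 294 = 336 mm.
Treads = 21 − 1 = 20; going = 20 × 336 = 6720 mm.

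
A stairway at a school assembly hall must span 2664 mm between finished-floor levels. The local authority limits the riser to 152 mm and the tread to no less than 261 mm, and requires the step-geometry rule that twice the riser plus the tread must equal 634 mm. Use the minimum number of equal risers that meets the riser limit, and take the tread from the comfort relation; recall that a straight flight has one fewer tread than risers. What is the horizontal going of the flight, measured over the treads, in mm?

5746 mm

2664 / 152 = 17.526 → round up to 18 risers.
Riser R = 2664 / 18 = 148 mm, within the 152 mm limit.
Tread T = 634 − 2 × 148 = 338 mm (≥ 261 mm).
Treads = 18 − 1 = 17; going = 17 × 338 = 5746 mm.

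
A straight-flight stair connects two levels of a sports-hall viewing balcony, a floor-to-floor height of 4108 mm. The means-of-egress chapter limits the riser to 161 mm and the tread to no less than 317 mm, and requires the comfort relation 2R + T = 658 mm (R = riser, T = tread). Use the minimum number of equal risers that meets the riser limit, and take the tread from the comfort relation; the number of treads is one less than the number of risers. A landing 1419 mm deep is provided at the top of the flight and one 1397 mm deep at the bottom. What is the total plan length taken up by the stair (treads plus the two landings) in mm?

11366 mm

At most 161 each: 4108/161 = 25.52, giving 26 risers.
Riser R = 4108 / 26 = 158 mm, within the 161 mm limit.
From 2R + T = 658: T = 658 − 316 = 342 mm.
Treads = 26 − 1 = 25; going = 25 × 342 = 8550 mm.
Enclosure = 8550 + 1419 + 1397 = 11366 mm.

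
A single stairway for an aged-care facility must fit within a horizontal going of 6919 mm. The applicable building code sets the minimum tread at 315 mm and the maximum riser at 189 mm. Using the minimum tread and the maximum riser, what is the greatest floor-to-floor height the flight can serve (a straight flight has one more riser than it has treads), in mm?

4158 mm

6919 / 315 = 21.97, so 21 treads fit.
Risers = treads + 1 = 22.
Maximum height = 22 × 189 = 4158 mm.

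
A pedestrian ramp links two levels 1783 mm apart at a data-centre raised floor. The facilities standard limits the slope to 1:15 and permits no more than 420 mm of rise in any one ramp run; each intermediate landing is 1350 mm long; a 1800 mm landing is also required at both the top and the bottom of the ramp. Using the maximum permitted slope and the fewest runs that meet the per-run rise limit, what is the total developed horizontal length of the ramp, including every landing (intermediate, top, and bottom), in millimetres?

At most 420 each: 1783/420 = 4.25, giving 5 ramp runs. That means 4 intermediate landings.
Horizontal run for 1783 mm of rise at 1:15 is 1783 × 15 = 26745 mm.
Intermediate landings: 4 × 1350 = 5400 mm.
Top and bottom landings: 2 × 1800 = 3600 mm.
Total = 26745 + 5400 + 3600 = 35745 mm.

35745 mm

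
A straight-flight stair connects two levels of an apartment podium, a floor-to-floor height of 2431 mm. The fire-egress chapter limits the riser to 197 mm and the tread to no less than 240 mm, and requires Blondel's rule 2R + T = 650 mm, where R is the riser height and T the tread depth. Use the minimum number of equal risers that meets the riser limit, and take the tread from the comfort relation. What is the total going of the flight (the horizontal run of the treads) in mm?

3312 mm

2431 / 197 = 12.34, so 13 risers are needed.
Each riser is 2431/13 = 187 mm (≤ 197 mm).
Tread T = 650 − 2 × 187 = 276 mm (≥ 240 mm).
13 risers give 12 treads; going = 12 × 276 = 3312 mm.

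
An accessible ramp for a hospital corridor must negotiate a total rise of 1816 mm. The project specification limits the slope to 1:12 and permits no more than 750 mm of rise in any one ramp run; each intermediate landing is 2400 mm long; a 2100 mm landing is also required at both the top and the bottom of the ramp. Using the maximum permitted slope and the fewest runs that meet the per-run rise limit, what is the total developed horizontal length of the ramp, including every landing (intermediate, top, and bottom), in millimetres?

30792 mm

At most 750 each: 1816/750 = 2.42, giving 3 ramp runs. That means 2 intermediate landings.
Horizontal run for 1816 mm of rise at 1:12 is 1816 × 12 = 21792 mm.
2 intermediate landings contribute 2 × 2400 = 4800 mm.
Top and bottom landings: 2 × 2100 = 4200 mm.
Total = 21792 + 4800 + 4200 = 30792 mm.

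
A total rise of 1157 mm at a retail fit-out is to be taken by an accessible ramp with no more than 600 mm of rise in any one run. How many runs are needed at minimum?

1157 / 600 = 1.928 → round up to 2 ramp runs.

2 runs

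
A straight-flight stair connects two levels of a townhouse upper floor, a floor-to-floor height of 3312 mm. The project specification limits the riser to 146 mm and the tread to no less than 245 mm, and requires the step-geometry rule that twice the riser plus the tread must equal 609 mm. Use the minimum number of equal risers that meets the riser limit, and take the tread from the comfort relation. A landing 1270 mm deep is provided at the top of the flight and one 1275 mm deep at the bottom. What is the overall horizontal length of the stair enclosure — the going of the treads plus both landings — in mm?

9607 mm

⌈3312/146⌉ = 23 risers.
R = 3312 ÷ 23 = 144 mm.
Tread T = 609 − 2 × 144 = 321 mm (≥ 245 mm).
Going = (23 − 1) × 321 = 7062 mm.
Enclosure = 7062 + 1270 + 1275 = 9607 mm.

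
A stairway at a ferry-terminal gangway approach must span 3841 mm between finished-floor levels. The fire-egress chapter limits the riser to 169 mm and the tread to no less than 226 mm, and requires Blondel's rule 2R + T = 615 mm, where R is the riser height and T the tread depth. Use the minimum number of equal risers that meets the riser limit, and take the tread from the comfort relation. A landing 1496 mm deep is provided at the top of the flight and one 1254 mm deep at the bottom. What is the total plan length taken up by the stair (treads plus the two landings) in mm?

3841 / 169 = 22.73, so 23 risers are needed.
Riser R = 3841 / 23 = 167 mm, within the 169 mm limit.
From 2R + T = 615: T = 615 − 334 = 281 mm.
Treads = 23 − 1 = 22; going = 22 × 281 = 6182 mm.
Enclosure = 6182 + 1496 + 1254 = 8932 mm.

8932 mm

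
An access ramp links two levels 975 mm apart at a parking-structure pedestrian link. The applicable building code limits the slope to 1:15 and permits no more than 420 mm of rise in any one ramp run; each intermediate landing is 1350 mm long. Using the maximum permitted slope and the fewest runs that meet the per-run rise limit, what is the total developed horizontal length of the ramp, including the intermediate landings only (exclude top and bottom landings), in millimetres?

975 / 420 = 2.321 → round up to 3 ramp runs. That means 2 intermediate landings.
Horizontal run for 975 mm of rise at 1:15 is 975 × 15 = 14625 mm.
2 intermediate landings contribute 2 × 1350 = 2700 mm.
Developed length = 14625 + 2700 = 17325 mm.

17325 mm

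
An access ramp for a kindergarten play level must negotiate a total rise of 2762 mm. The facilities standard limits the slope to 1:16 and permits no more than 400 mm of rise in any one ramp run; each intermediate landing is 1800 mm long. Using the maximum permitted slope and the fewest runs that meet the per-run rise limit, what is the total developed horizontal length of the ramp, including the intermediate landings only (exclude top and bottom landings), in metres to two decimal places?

54.99 m

2762 / 400 = 6.91, so 7 ramp runs are needed. That means 6 intermediate landings.
Horizontal run for 2762 mm of rise at 1:16 is 2762 × 16 = 44192 mm.
6 intermediate landings contribute 6 × 1800 = 10800 mm.
Developed length = 44192 + 10800 = 54992 mm.
= 54.99 m.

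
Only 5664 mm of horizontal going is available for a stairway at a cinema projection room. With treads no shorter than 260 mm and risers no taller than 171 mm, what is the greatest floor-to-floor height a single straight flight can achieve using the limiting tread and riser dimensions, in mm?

3762 mm

Treads that fit: ⌊5664 / 260⌋ = 21.
Risers = treads + 1 = 22.
Maximum height = 22 × 171 = 3762 mm.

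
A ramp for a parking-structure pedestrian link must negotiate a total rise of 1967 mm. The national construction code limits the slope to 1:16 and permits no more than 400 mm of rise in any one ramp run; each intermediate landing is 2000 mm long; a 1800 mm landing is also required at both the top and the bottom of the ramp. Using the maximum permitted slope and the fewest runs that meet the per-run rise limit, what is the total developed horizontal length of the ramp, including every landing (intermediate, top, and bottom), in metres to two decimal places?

⌈1967/400⌉ = 5 ramp runs. That means 4 intermediate landings.
Horizontal run for 1967 mm of rise at 1:16 is 1967 × 16 = 31472 mm.
Intermediate landings: 4 × 2000 = 8000 mm.
Top and bottom landings: 2 × 1800 = 3600 mm.
Total = 31472 + 8000 + 3600 = 43072 mm.
= 43.07 m.

43.07 m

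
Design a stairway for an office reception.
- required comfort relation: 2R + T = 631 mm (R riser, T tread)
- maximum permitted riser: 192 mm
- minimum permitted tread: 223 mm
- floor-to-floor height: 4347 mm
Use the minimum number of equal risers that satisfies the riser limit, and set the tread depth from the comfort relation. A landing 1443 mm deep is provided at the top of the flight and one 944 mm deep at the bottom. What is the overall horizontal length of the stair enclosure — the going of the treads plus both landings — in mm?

7953 mm

4347 / 192 = 22.641 → round up to 23 risers.
Each riser is 4347/23 = 189 mm (≤ 192 mm).
From 2R + T = 631: T = 631 − 378 = 253 mm.
Treads = 23 − 1 = 22; going = 22 × 253 = 5566 mm.
Enclosure = 5566 + 1443 + 944 = 7953 mm.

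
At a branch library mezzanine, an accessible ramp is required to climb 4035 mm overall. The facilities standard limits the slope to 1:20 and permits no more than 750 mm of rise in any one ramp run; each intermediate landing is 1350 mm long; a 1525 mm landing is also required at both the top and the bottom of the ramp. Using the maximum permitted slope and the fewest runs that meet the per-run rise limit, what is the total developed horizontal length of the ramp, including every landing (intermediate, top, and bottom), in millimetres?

90500 mm

⌈4035/750⌉ = 6 ramp runs. That means 5 intermediate landings.
Horizontal run for 4035 mm of rise at 1:20 is 4035 × 20 = 80700 mm.
Intermediate landings: 5 × 1350 = 6750 mm.
Top and bottom landings: 2 × 1525 = 3050 mm.
Total = 80700 + 6750 + 3050 = 90500 mm.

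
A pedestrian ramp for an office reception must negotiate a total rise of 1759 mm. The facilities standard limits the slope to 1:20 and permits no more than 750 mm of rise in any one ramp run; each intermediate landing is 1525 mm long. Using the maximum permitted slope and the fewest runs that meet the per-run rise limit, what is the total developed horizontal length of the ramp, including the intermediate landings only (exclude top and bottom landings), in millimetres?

At most 750 each: 1759/750 = 2.35, giving 3 ramp runs. That means 2 intermediate landings.
Horizontal run for 1759 mm of rise at 1:20 is 1759 × 20 = 35180 mm.
Intermediate landings: 2 × 1525 = 3050 mm.
Total developed length = 35180 + 3050 = 38230 mm.

38230 mm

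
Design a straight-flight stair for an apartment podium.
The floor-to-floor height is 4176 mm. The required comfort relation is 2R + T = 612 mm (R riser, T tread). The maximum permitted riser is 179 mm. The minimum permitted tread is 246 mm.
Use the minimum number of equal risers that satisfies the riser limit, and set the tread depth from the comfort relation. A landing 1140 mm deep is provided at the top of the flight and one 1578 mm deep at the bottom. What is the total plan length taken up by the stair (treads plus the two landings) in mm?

8790 mm

4176 / 179 = 23.330 → round up to 24 risers.
R = 4176 ÷ 24 = 174 mm.
From 2R + T = 612: T = 612 − 348 = 264 mm.
Going = (24 − 1) × 264 = 6072 mm.
Add landings: 6072 + 1140 + 1578 = 8790 mm.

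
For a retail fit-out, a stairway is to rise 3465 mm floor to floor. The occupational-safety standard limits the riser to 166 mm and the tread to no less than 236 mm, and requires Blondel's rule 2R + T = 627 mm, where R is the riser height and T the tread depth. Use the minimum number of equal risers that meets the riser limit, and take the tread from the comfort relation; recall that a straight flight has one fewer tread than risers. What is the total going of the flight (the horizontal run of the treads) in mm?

5940 mm

At most 166 each: 3465/166 = 20.87, giving 21 risers.
Each riser is 3465/21 = 165 mm (≤ 166 mm).
Tread T = 627 − 2 × 165 = 297 mm (≥ 236 mm).
21 risers give 20 treads; going = 20 × 297 = 5940 mm.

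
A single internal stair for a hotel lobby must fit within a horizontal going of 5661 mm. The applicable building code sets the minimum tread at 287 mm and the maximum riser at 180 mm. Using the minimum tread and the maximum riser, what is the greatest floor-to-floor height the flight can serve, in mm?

3600 mm

5661 / 287 = 19.72, so 19 treads fit.
Risers = treads + 1 = 20.
Maximum height = 20 × 180 = 3600 mm.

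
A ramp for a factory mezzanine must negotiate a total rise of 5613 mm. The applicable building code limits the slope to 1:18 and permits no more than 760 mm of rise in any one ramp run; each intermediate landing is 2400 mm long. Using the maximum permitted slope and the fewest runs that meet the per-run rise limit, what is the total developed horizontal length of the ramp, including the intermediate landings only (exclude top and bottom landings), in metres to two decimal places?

117.83 m

⌈5613/760⌉ = 8 ramp runs. That means 7 intermediate landings.
Horizontal run for 5613 mm of rise at 1:18 is 5613 × 18 = 101034 mm.
Intermediate landings: 7 × 2400 = 16800 mm.
Developed length = 101034 + 16800 = 117834 mm.
= 117.83 m.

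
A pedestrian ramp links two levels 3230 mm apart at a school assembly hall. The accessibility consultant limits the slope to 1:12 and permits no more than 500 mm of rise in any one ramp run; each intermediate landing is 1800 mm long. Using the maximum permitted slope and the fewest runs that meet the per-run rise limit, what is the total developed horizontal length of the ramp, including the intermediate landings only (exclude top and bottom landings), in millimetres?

49560 mm

3230 / 500 = 6.460 → round up to 7 ramp runs. That means 6 intermediate landings.
Ramp run (horizontal) at 1:12: 3230 × 12 = 38760 mm.
Intermediate landings: 6 × 1800 = 10800 mm.
Total developed length = 38760 + 10800 = 49560 mm.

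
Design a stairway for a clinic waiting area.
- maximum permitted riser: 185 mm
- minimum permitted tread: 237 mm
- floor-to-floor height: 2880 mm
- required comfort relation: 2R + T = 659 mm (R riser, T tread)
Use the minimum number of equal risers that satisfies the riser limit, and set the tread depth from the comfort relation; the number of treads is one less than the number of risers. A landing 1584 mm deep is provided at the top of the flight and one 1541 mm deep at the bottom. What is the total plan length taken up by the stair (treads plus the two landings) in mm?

7610 mm

At most 185 each: 2880/185 = 15.57, giving 16 risers.
Each riser is 2880/16 = 180 mm (≤ 185 mm).
Tread T = 659 − 2 × 180 = 299 mm (≥ 237 mm).
Going = (16 − 1) × 299 = 4485 mm.
Enclosure = 4485 + 1584 + 1541 = 7610 mm.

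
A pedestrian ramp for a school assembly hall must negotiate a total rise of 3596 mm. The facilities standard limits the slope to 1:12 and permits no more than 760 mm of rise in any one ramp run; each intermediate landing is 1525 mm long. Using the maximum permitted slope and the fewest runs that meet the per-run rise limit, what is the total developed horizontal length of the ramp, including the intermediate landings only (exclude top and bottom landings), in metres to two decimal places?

49.25 m

3596 / 760 = 4.73, so 5 ramp runs are needed. That means 4 intermediate landings.
Ramp run (horizontal) at 1:12: 3596 × 12 = 43152 mm.
4 intermediate landings contribute 4 × 1525 = 6100 mm.
Total developed length = 43152 + 6100 = 49252 mm.
= 49.25 m.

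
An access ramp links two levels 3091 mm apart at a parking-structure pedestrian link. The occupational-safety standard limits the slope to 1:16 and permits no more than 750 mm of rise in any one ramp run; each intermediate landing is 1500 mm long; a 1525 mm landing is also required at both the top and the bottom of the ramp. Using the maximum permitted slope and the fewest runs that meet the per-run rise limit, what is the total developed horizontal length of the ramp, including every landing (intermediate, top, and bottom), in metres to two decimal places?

58.51 m

At most 750 each: 3091/750 = 4.12, giving 5 ramp runs. That means 4 intermediate landings.
Horizontal run for 3091 mm of rise at 1:16 is 3091 × 16 = 49456 mm.
4 intermediate landings contribute 4 × 1500 = 6000 mm.
Top and bottom landings: 2 × 1525 = 3050 mm.
Total = 49456 + 6000 + 3050 = 58506 mm.
= 58.51 m.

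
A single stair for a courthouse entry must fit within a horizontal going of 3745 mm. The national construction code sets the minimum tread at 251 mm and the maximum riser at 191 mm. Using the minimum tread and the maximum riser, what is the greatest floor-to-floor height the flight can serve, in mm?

2865 mm

Treads that fit: ⌊3745 / 251⌋ = 14.
Risers = treads + 1 = 15.
Maximum height = 15 × 191 = 2865 mm.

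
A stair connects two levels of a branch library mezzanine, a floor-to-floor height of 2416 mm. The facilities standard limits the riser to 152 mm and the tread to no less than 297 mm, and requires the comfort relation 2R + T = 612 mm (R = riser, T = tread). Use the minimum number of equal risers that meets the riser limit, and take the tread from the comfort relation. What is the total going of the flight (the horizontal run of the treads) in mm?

4650 mm

⌈2416/152⌉ = 16 risers.
R = 2416 ÷ 16 = 151 mm.
Tread T = 612 − 2 × 151 = 310 mm (≥ 297 mm).
16 risers give 15 treads; going = 15 × 310 = 4650 mm.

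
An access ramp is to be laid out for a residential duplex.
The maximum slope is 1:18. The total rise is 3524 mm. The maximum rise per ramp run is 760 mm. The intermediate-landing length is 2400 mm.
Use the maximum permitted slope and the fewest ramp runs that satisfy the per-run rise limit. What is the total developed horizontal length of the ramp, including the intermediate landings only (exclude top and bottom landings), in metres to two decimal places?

At most 760 each: 3524/760 = 4.64, giving 5 ramp runs. That means 4 intermediate landings.
Ramp run (horizontal) at 1:18: 3524 × 18 = 63432 mm.
Intermediate landings: 4 × 2400 = 9600 mm.
Total developed length = 63432 + 9600 = 73032 mm.
= 73.03 m.

73.03 m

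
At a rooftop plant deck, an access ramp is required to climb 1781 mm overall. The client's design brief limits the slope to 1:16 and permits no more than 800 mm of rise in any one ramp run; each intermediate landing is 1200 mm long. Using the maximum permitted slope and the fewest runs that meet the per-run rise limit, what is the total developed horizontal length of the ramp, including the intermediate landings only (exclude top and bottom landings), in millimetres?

At most 800 each: 1781/800 = 2.23, giving 3 ramp runs. That means 2 intermediate landings.
Ramp run (horizontal) at 1:16: 1781 × 16 = 28496 mm.
2 intermediate landings contribute 2 × 1200 = 2400 mm.
Total developed length = 28496 + 2400 = 30896 mm.

30896 mm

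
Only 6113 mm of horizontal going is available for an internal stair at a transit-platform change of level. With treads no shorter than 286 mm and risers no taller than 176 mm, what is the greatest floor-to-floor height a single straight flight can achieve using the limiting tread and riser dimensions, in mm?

3872 mm

Treads that fit: ⌊6113 / 286⌋ = 21.
Risers = treads + 1 = 22.
Maximum height = 22 × 176 = 3872 mm.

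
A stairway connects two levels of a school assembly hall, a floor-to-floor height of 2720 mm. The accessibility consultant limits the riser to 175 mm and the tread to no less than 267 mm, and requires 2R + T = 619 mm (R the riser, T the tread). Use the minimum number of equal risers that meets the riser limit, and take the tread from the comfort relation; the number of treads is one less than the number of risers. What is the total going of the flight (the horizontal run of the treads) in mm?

4185 mm

⌈2720/175⌉ = 16 risers.
Each riser is 2720/16 = 170 mm (≤ 175 mm).
T = 619 − 2·170 = 279 mm, which satisfies the 267 mm minimum.
Going = (16 − 1) × 279 = 4185 mm.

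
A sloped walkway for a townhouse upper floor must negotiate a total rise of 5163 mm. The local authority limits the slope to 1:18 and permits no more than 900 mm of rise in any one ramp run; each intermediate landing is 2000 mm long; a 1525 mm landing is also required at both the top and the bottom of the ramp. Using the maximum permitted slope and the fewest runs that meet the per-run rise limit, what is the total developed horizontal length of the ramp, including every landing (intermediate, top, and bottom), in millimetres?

105984 mm

5163 / 900 = 5.737 → round up to 6 ramp runs. That means 5 intermediate landings.
Horizontal run for 5163 mm of rise at 1:18 is 5163 × 18 = 92934 mm.
Intermediate landings: 5 × 2000 = 10000 mm.
Top and bottom landings: 2 × 1525 = 3050 mm.
Total = 92934 + 10000 + 3050 = 105984 mm.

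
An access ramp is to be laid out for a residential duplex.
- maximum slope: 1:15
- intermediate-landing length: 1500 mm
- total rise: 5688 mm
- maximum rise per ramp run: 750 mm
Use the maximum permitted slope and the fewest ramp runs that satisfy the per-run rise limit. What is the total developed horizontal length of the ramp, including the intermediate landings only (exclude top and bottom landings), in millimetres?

95820 mm

⌈5688/750⌉ = 8 ramp runs. That means 7 intermediate landings.
Horizontal run for 5688 mm of rise at 1:15 is 5688 × 15 = 85320 mm.
7 intermediate landings contribute 7 × 1500 = 10500 mm.
Total developed length = 85320 + 10500 = 95820 mm.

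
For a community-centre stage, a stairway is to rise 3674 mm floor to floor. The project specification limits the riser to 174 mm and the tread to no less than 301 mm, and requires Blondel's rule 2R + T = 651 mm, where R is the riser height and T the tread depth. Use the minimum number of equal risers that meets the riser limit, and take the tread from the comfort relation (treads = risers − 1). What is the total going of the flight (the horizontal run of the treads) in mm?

3674 / 174 = 21.115 → round up to 22 risers.
Riser R = 3674 / 22 = 167 mm, within the 174 mm limit.
Tread T = 651 − 2 × 167 = 317 mm (≥ 301 mm).
Going = (22 − 1) × 317 = 6657 mm.

6657 mm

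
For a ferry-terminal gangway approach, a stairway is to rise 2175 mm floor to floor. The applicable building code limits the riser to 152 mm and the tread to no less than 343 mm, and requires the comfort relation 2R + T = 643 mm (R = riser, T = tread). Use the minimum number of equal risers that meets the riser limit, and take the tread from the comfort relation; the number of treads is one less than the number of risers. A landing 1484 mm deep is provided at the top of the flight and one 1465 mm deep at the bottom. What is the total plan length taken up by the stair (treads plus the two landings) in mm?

7891 mm

At most 152 each: 2175/152 = 14.31, giving 15 risers.
R = 2175 ÷ 15 = 145 mm.
Tread T = 643 − 2 × 145 = 353 mm (≥ 343 mm).
Treads = 15 − 1 = 14; going = 14 × 353 = 4942 mm.
Enclosure = 4942 + 1484 + 1465 = 7891 mm.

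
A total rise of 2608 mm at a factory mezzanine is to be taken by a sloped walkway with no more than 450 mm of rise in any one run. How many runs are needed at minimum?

6 runs

2608 / 450 = 5.80, so 6 ramp runs are needed.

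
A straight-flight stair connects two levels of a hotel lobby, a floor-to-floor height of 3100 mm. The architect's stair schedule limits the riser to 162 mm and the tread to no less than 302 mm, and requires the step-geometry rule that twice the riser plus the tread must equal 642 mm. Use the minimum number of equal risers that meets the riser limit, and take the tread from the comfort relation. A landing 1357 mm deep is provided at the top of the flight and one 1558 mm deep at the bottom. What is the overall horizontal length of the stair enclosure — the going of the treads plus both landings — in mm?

⌈3100/162⌉ = 20 risers.
Riser R = 3100 / 20 = 155 mm, within the 162 mm limit.
Tread T = 642 − 2 × 155 = 332 mm (≥ 302 mm).
Going = (20 − 1) × 332 = 6308 mm.
Enclosure = 6308 + 1357 + 1558 = 9223 mm.

9223 mm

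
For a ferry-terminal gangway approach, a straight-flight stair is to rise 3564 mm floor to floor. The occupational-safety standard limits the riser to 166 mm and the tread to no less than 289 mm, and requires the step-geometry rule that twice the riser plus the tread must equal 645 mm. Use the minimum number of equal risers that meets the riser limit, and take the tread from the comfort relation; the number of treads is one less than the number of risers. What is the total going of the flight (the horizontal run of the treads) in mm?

3564 / 166 = 21.470 → round up to 22 risers.
Riser R = 3564 / 22 = 162 mm, within the 166 mm limit.
From 2R + T = 645: T = 645 − 324 = 321 mm.
Treads = 22 − 1 = 21; going = 21 × 321 = 6741 mm.

6741 mm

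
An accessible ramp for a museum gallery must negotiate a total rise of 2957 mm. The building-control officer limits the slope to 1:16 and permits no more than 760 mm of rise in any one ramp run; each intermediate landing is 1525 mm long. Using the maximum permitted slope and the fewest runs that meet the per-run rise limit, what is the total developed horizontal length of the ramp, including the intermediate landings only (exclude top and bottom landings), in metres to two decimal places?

At most 760 each: 2957/760 = 3.89, giving 4 ramp runs. That means 3 intermediate landings.
Ramp run (horizontal) at 1:16: 2957 × 16 = 47312 mm.
3 intermediate landings contribute 3 × 1525 = 4575 mm.
Total developed length = 47312 + 4575 = 51887 mm.
= 51.89 m.

51.89 m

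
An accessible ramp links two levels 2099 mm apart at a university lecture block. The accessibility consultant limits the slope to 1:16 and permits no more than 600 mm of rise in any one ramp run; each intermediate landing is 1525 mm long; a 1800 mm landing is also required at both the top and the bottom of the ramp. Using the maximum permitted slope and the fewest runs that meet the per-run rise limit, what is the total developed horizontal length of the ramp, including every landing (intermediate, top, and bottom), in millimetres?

41759 mm

2099 / 600 = 3.498 → round up to 4 ramp runs. That means 3 intermediate landings.
Ramp run (horizontal) at 1:16: 2099 × 16 = 33584 mm.
3 intermediate landings contribute 3 × 1525 = 4575 mm.
Top and bottom landings: 2 × 1800 = 3600 mm.
Total = 33584 + 4575 + 3600 = 41759 mm.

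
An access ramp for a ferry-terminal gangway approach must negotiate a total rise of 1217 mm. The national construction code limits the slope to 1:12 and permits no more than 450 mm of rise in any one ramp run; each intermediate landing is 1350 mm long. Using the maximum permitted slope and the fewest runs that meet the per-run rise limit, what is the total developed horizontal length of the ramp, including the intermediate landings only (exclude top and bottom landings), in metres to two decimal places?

17.30 m

⌈1217/450⌉ = 3 ramp runs. That means 2 intermediate landings.
Horizontal run for 1217 mm of rise at 1:12 is 1217 × 12 = 14604 mm.
Intermediate landings: 2 × 1350 = 2700 mm.
Total developed length = 14604 + 2700 = 17304 mm.
= 17.30 m.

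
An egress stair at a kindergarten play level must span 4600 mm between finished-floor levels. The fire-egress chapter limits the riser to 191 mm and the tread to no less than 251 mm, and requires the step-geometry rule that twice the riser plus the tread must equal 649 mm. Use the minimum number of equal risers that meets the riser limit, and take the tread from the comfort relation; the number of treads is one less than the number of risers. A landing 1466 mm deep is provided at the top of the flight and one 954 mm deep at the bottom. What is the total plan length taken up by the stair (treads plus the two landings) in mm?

4600 / 191 = 24.08, so 25 risers are needed.
R = 4600 ÷ 25 = 184 mm.
Tread T = 649 − 2 × 184 = 281 mm (≥ 251 mm).
25 risers give 24 treads; going = 24 × 281 = 6744 mm.
Add landings: 6744 + 1466 + 954 = 9164 mm.

9164 mm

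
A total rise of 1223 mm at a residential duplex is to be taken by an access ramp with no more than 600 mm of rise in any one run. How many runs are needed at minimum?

3 runs

⌈1223/600⌉ = 3 ramp runs.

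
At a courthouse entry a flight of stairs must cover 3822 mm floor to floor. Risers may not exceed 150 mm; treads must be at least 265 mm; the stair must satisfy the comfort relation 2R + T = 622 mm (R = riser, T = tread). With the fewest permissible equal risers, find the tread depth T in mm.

328 mm

3822 / 150 = 25.480 → round up to 26 risers.
Each riser is 3822/26 = 147 mm (≤ 150 mm).
T = 622 − 2·147 = 328 mm, which satisfies the 265 mm minimum.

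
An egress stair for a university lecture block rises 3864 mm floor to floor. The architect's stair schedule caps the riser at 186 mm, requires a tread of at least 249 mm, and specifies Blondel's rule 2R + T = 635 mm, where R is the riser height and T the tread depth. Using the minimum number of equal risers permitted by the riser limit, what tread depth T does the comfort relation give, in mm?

3864 / 186 = 20.774 → round up to 21 risers.
Each riser is 3864/21 = 184 mm (≤ 186 mm).
T = 635 − 2·184 = 267 mm, which satisfies the 249 mm minimum.

267 mm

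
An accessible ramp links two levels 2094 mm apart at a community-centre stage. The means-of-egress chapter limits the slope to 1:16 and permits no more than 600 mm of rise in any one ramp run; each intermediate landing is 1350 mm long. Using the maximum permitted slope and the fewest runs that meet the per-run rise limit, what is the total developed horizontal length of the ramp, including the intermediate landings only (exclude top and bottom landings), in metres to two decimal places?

37.55 m

⌈2094/600⌉ = 4 ramp runs. That means 3 intermediate landings.
Horizontal run for 2094 mm of rise at 1:16 is 2094 × 16 = 33504 mm.
Intermediate landings: 3 × 1350 = 4050 mm.
Developed length = 33504 + 4050 = 37554 mm.
= 37.55 m.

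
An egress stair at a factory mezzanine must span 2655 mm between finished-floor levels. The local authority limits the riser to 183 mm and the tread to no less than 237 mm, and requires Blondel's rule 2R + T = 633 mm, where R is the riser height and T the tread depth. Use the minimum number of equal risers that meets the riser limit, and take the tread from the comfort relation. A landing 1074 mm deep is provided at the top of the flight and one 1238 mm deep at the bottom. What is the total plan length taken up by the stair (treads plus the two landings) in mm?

6218 mm

2655 / 183 = 14.51, so 15 risers are needed.
R = 2655 ÷ 15 = 177 mm.
T = 633 − 2·177 = 279 mm, which satisfies the 237 mm minimum.
Going = (15 − 1) × 279 = 3906 mm.
Enclosure = 3906 + 1074 + 1238 = 6218 mm.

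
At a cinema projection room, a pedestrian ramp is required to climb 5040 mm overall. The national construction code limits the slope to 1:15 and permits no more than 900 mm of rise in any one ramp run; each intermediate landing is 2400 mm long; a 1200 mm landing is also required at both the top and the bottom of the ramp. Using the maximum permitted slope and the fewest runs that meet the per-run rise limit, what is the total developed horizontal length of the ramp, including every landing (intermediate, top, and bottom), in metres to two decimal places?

At most 900 each: 5040/900 = 5.60, giving 6 ramp runs. That means 5 intermediate landings.
Horizontal run for 5040 mm of rise at 1:15 is 5040 × 15 = 75600 mm.
5 intermediate landings contribute 5 × 2400 = 12000 mm.
Top and bottom landings: 2 × 1200 = 2400 mm.
Total = 75600 + 12000 + 2400 = 90000 mm.
= 90.00 m.

90.00 m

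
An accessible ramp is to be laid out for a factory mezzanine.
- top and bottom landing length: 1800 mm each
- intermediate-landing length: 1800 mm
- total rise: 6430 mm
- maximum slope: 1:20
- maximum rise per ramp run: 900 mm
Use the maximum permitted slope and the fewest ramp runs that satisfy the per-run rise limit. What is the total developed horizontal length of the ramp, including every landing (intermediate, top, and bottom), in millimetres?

144800 mm

At most 900 each: 6430/900 = 7.14, giving 8 ramp runs. That means 7 intermediate landings.
Horizontal run for 6430 mm of rise at 1:20 is 6430 × 20 = 128600 mm.
Intermediate landings: 7 × 1800 = 12600 mm.
Top and bottom landings: 2 × 1800 = 3600 mm.
Total = 128600 + 12600 + 3600 = 144800 mm.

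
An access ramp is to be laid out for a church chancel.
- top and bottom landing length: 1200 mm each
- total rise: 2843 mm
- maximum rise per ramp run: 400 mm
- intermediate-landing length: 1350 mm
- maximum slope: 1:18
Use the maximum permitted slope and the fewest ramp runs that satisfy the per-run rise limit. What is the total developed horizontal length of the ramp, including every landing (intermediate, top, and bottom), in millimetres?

2843 / 400 = 7.107 → round up to 8 ramp runs. That means 7 intermediate landings.
Horizontal run for 2843 mm of rise at 1:18 is 2843 × 18 = 51174 mm.
Intermediate landings: 7 × 1350 = 9450 mm.
Top and bottom landings: 2 × 1200 = 2400 mm.
Total = 51174 + 9450 + 2400 = 63024 mm.

63024 mm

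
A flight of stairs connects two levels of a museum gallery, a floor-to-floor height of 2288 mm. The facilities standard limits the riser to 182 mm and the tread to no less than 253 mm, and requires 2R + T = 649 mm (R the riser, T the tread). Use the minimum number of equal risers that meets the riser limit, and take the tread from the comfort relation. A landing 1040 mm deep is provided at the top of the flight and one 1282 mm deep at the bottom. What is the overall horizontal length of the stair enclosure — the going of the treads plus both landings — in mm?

2288 / 182 = 12.571 → round up to 13 risers.
Riser R = 2288 / 13 = 176 mm, within the 182 mm limit.
From 2R + T = 649: T = 649 − 352 = 297 mm.
Treads = 13 − 1 = 12; going = 12 × 297 = 3564 mm.
Enclosure = 3564 + 1040 + 1282 = 5886 mm.

5886 mm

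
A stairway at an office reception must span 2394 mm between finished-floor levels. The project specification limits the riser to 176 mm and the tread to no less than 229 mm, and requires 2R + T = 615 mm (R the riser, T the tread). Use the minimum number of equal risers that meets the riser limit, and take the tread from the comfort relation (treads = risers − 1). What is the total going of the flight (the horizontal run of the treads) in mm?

2394 / 176 = 13.60, so 14 risers are needed.
R = 2394 ÷ 14 = 171 mm.
Tread T = 615 − 2 × 171 = 273 mm (≥ 229 mm).
14 risers give 13 treads; going = 13 × 273 = 3549 mm.

3549 mm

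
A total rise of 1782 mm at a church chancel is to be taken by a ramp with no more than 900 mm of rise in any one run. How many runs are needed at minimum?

1782 / 900 = 1.980 → round up to 2 ramp runs.

2 runs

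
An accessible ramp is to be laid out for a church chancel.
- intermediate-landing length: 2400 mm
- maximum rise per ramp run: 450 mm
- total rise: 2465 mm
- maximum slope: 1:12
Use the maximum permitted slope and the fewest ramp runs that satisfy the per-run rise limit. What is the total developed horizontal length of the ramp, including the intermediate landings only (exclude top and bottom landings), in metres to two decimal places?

2465 / 450 = 5.48, so 6 ramp runs are needed. That means 5 intermediate landings.
Ramp run (horizontal) at 1:12: 2465 × 12 = 29580 mm.
Intermediate landings: 5 × 2400 = 12000 mm.
Developed length = 29580 + 12000 = 41580 mm.
= 41.58 m.

41.58 m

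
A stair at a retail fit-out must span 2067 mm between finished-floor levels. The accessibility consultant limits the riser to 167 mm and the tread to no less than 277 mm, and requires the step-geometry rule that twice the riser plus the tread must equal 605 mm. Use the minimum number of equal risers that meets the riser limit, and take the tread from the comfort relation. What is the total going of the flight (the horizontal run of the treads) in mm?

3444 mm

⌈2067/167⌉ = 13 risers.
Riser R = 2067 / 13 = 159 mm, within the 167 mm limit.
Tread T = 605 − 2 × 159 = 287 mm (≥ 277 mm).
13 risers give 12 treads; going = 12 × 287 = 3444 mm.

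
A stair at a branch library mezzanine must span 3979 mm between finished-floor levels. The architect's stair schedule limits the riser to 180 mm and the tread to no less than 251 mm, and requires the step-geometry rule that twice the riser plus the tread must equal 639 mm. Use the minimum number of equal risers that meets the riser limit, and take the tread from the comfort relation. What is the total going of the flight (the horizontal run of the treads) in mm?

At most 180 each: 3979/180 = 22.11, giving 23 risers.
R = 3979 ÷ 23 = 173 mm.
T = 639 − 2·173 = 293 mm, which satisfies the 251 mm minimum.
23 risers give 22 treads; going = 22 × 293 = 6446 mm.

6446 mm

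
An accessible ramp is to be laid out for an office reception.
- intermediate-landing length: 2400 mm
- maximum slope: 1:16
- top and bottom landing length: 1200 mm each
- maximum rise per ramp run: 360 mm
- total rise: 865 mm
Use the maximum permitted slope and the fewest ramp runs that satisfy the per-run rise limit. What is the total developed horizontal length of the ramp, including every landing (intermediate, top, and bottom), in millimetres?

21040 mm

At most 360 each: 865/360 = 2.40, giving 3 ramp runs. That means 2 intermediate landings.
Horizontal run for 865 mm of rise at 1:16 is 865 × 16 = 13840 mm.
Intermediate landings: 2 × 2400 = 4800 mm.
Top and bottom landings: 2 × 1200 = 2400 mm.
Total = 13840 + 4800 + 2400 = 21040 mm.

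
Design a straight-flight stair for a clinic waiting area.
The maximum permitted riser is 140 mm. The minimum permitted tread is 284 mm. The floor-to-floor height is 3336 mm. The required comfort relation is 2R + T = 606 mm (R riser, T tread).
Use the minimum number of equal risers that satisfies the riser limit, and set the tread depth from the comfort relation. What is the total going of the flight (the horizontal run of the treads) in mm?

7544 mm

3336 / 140 = 23.829 → round up to 24 risers.
Each riser is 3336/24 = 139 mm (≤ 140 mm).
T = 606 − 2·139 = 328 mm, which satisfies the 284 mm minimum.
Going = (24 − 1) × 328 = 7544 mm.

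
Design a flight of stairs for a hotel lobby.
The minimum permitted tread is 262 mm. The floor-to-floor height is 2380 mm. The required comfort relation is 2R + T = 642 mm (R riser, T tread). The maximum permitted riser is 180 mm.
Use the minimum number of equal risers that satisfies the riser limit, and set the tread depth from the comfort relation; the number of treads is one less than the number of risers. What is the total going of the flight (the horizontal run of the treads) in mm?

At most 180 each: 2380/180 = 13.22, giving 14 risers.
Each riser is 2380/14 = 170 mm (≤ 180 mm).
Tread T = 642 − 2 × 170 = 302 mm (≥ 262 mm).
Going = (14 − 1) × 302 = 3926 mm.

3926 mm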